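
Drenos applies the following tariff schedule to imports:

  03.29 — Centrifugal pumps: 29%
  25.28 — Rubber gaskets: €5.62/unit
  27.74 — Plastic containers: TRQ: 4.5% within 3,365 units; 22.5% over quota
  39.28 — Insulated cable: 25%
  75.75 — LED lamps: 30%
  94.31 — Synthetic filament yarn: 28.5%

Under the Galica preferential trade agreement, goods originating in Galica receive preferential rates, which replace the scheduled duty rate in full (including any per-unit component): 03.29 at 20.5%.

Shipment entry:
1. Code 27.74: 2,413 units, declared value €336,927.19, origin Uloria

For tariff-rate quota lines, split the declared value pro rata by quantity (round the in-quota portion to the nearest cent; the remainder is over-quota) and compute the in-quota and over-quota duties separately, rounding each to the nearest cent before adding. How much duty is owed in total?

Line 1 (27.74, Uloria, 2,413 units, €336,927.19):
Code 27.74 is under a tariff-rate quota (threshold 3,365 units). Quantity 2,413 units is within the quota, so the in-quota rate 4.5% applies to the full value.
Duty = €336,927.19 × 4.5% = €15,161.72.

€15,161.72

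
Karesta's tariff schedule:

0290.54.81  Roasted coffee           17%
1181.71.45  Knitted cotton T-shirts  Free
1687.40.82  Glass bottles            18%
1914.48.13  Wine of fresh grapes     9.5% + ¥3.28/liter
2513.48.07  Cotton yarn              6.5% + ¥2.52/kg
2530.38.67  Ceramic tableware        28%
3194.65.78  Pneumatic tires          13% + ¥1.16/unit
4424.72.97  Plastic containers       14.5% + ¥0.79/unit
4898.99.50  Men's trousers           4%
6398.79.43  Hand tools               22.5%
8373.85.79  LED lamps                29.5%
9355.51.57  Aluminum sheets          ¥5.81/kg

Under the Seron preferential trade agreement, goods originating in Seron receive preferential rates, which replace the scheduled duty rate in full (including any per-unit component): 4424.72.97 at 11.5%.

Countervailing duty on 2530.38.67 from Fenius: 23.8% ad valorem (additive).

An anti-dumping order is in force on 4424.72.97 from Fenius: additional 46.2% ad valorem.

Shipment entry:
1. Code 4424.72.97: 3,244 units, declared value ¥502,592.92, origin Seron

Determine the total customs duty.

Line 1 (4424.72.97, Seron, 3,244 units, ¥502,592.92):
Base rate for 4424.72.97 is 14.5% + ¥0.79/unit.
Origin Seron qualifies under the Karesta–Seron agreement and 4424.72.97 is covered: preferential rate 11.5% applies instead.
The additional-duty order on 4424.72.97 targets Fenius, not Seron; it does not apply.
Duty = ¥502,592.92 × 11.5% = ¥57,798.19.

¥57,798.19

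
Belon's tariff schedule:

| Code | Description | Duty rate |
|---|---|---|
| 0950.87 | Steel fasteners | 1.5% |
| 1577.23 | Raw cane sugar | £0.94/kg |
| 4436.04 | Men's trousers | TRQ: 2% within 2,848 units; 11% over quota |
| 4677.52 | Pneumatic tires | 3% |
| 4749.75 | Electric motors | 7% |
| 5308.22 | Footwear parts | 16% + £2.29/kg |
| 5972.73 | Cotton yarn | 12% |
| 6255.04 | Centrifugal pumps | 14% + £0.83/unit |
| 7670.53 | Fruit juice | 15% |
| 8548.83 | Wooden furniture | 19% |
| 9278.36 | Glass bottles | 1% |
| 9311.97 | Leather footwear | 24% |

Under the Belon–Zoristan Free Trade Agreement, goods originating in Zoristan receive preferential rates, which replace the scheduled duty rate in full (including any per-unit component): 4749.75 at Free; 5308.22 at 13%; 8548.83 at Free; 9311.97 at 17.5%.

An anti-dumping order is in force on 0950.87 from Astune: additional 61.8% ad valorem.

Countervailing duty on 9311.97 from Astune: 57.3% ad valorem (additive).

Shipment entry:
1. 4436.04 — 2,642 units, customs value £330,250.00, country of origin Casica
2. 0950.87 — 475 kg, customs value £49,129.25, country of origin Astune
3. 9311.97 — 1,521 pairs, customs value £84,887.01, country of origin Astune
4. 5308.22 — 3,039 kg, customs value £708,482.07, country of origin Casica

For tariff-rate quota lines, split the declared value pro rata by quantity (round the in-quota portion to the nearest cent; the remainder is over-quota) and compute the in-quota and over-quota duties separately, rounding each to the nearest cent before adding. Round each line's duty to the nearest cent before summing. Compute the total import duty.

Line 1 (4436.04, Casica, 2,642 units, £330,250.00):
Code 4436.04 is under a tariff-rate quota (threshold 2,848 units). Quantity 2,642 units is within the quota, so the in-quota rate 2% applies to the full value.
Duty = £330,250.00 × 2% = £6,605.00.
Line 2 (0950.87, Astune, 475 kg, £49,129.25):
Base rate for 0950.87 is 1.5%.
Additional duty on 0950.87 from Astune: +61.8%. Applied ad valorem rate: 1.5% + 61.8% = 63.3%.
Duty = £49,129.25 × 63.3% = £31,098.82.
Line 3 (9311.97, Astune, 1,521 pairs, £84,887.01):
Base rate for 9311.97 is 24%.
9311.97 has an FTA preferential rate, but origin Astune is not Zoristan; base rate stands.
Additional duty on 9311.97 from Astune: +57.3%. Applied ad valorem rate: 24% + 57.3% = 81.3%.
Duty = £84,887.01 × 81.3% = £69,013.14.
Line 4 (5308.22, Casica, 3,039 kg, £708,482.07):
Base rate for 5308.22 is 16% + £2.29/kg.
5308.22 has an FTA preferential rate, but origin Casica is not Zoristan; base rate stands.
Duty = £708,482.07 × 16% + 3,039 × £2.29 = £120,316.44.
Total = £6,605.00 + £31,098.82 + £69,013.14 + £120,316.44 = £227,033.40.

£227,033.40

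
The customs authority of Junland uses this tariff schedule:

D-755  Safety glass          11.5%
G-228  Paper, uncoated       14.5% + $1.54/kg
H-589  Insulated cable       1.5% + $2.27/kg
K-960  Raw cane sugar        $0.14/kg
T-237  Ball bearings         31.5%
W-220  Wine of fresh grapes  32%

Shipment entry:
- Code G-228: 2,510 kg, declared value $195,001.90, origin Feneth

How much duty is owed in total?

Line 1 (G-228, Feneth, 2,510 kg, $195,001.90):
Base rate for G-228 is 14.5% + $1.54/kg.
Duty = $195,001.90 × 14.5% + 2,510 × $1.54 = $32,140.68.

$32,140.68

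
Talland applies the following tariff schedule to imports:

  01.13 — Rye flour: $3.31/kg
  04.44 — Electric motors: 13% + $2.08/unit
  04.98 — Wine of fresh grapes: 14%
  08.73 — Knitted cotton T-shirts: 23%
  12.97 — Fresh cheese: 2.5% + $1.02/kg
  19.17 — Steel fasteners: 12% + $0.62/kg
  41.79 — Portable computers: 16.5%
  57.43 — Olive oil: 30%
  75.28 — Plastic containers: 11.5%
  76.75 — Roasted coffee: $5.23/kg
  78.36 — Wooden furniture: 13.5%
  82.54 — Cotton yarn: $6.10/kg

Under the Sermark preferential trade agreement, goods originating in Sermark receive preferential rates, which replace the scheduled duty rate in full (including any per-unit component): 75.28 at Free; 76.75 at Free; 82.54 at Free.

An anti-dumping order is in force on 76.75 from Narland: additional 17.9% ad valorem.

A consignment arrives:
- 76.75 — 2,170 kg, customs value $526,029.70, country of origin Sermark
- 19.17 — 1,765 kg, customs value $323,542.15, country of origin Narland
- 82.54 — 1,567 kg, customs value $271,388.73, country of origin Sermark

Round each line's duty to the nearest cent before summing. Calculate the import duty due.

Line 1 (76.75, Sermark, 2,170 kg, $526,029.70):
Base rate for 76.75 is $5.23/kg.
Origin Sermark qualifies under the Talland–Sermark agreement and 76.75 is covered: preferential rate Free applies instead.
The additional-duty order on 76.75 targets Narland, not Sermark; it does not apply.
Duty = $526,029.70 × 0% = $0.00.
Line 2 (19.17, Narland, 1,765 kg, $323,542.15):
Base rate for 19.17 is 12% + $0.62/kg.
Duty = $323,542.15 × 12% + 1,765 × $0.62 = $39,919.36.
Line 3 (82.54, Sermark, 1,567 kg, $271,388.73):
Base rate for 82.54 is $6.10/kg.
Origin Sermark qualifies under the Talland–Sermark agreement and 82.54 is covered: preferential rate Free applies instead.
Duty = $271,388.73 × 0% = $0.00.
Total = $0.00 + $39,919.36 + $0.00 = $39,919.36.

$39,919.36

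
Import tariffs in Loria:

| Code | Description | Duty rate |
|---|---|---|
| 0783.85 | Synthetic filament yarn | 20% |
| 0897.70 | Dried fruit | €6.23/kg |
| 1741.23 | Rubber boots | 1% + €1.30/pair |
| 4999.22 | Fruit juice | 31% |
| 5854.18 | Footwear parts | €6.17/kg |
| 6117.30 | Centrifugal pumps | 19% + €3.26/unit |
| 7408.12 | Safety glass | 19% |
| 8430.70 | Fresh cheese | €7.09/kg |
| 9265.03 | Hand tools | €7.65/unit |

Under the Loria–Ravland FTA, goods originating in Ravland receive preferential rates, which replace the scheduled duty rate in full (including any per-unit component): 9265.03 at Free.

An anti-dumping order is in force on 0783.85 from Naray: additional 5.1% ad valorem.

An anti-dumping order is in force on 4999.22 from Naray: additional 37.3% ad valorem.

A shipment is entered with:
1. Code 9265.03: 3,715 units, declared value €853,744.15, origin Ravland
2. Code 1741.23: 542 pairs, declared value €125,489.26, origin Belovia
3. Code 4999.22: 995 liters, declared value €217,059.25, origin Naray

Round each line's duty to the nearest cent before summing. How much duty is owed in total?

€150,210.96

Line 1 (9265.03, Ravland, 3,715 units, €853,744.15):
Base rate for 9265.03 is €7.65/unit.
Origin Ravland qualifies under the Loria–Ravland agreement and 9265.03 is covered: preferential rate Free applies instead.
Duty = €853,744.15 × 0% = €0.00.
Line 2 (1741.23, Belovia, 542 pairs, €125,489.26):
Base rate for 1741.23 is 1% + €1.30/pair.
Duty = €125,489.26 × 1% + 542 × €1.30 = €1,959.49.
Line 3 (4999.22, Naray, 995 liters, €217,059.25):
Base rate for 4999.22 is 31%.
Additional duty on 4999.22 from Naray: +37.3%. Applied ad valorem rate: 31% + 37.3% = 68.3%.
Duty = €217,059.25 × 68.3% = €148,251.47.
Total = €0.00 + €1,959.49 + €148,251.47 = €150,210.96.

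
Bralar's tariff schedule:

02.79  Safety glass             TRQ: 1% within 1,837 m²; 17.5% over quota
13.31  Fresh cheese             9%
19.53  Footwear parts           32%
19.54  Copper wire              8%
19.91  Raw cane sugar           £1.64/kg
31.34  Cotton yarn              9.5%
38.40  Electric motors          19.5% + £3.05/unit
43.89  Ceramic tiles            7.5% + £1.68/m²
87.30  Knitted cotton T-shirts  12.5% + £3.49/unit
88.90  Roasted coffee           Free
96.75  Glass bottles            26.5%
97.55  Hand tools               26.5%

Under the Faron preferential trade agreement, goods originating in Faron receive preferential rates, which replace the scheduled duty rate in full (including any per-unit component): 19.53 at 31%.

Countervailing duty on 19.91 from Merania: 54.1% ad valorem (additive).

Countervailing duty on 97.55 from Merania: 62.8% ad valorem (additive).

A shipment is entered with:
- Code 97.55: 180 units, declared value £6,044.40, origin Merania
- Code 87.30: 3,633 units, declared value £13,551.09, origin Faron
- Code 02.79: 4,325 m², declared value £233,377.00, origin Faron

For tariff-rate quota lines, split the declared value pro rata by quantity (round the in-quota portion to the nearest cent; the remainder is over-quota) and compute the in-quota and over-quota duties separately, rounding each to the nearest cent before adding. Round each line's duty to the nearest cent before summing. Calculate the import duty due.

£44,256.14

Line 1 (97.55, Merania, 180 units, £6,044.40):
Base rate for 97.55 is 26.5%.
Additional duty on 97.55 from Merania: +62.8%. Applied ad valorem rate: 26.5% + 62.8% = 89.3%.
Duty = £6,044.40 × 89.3% = £5,397.65.
Line 2 (87.30, Faron, 3,633 units, £13,551.09):
Base rate for 87.30 is 12.5% + £3.49/unit.
Origin Faron is the FTA partner but 87.30 is not on the preference list; base rate stands.
Duty = £13,551.09 × 12.5% + 3,633 × £3.49 = £14,373.06.
Line 3 (02.79, Faron, 4,325 m², £233,377.00):
Code 02.79 is under a tariff-rate quota (threshold 1,837 m²). In-quota: 1,837 m² at 1%; over-quota: 2,488 m² at 17.5%.
Pro-rata value split: in-quota = £233,377.00 × 1,837/4,325 = £99,124.52; over-quota = £233,377.00 − £99,124.52 = £134,252.48.
In-quota duty = £99,124.52 × 1% = £991.25. Over-quota duty = £134,252.48 × 17.5% = £23,494.18.
Line duty = £991.25 + £23,494.18 = £24,485.43.
Total = £5,397.65 + £14,373.06 + £24,485.43 = £44,256.14.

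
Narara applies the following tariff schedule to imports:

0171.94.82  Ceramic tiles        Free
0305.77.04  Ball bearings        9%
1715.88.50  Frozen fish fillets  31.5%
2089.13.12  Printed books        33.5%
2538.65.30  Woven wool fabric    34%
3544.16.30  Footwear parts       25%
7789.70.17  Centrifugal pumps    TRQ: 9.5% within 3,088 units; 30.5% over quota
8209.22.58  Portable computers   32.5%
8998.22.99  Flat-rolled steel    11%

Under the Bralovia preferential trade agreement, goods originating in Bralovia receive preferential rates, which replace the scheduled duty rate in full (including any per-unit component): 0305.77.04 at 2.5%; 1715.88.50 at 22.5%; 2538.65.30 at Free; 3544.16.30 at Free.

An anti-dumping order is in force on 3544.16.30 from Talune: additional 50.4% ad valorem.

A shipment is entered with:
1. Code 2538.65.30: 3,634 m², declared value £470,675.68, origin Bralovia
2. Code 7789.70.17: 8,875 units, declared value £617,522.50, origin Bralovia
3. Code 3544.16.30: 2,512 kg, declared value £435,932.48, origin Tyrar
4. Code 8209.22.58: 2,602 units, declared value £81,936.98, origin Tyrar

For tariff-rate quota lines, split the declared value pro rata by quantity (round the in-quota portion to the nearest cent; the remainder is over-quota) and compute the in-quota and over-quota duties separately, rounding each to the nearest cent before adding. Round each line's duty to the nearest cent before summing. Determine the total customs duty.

£278,835.77

Line 1 (2538.65.30, Bralovia, 3,634 m², £470,675.68):
Base rate for 2538.65.30 is 34%.
Origin Bralovia qualifies under the Narara–Bralovia agreement and 2538.65.30 is covered: preferential rate Free applies instead.
Duty = £470,675.68 × 0% = £0.00.
Line 2 (7789.70.17, Bralovia, 8,875 units, £617,522.50):
Code 7789.70.17 is under a tariff-rate quota (threshold 3,088 units). In-quota: 3,088 units at 9.5%; over-quota: 5,787 units at 30.5%.
Pro-rata value split: in-quota = £617,522.50 × 3,088/8,875 = £214,863.04; over-quota = £617,522.50 − £214,863.04 = £402,659.46.
In-quota duty = £214,863.04 × 9.5% = £20,411.99. Over-quota duty = £402,659.46 × 30.5% = £122,811.14.
Line duty = £20,411.99 + £122,811.14 = £143,223.13.
Line 3 (3544.16.30, Tyrar, 2,512 kg, £435,932.48):
Base rate for 3544.16.30 is 25%.
3544.16.30 has an FTA preferential rate, but origin Tyrar is not Bralovia; base rate stands.
The additional-duty order on 3544.16.30 targets Talune, not Tyrar; it does not apply.
Duty = £435,932.48 × 25% = £108,983.12.
Line 4 (8209.22.58, Tyrar, 2,602 units, £81,936.98):
Base rate for 8209.22.58 is 32.5%.
Duty = £81,936.98 × 32.5% = £26,629.52.
Total = £0.00 + £143,223.13 + £108,983.12 + £26,629.52 = £278,835.77.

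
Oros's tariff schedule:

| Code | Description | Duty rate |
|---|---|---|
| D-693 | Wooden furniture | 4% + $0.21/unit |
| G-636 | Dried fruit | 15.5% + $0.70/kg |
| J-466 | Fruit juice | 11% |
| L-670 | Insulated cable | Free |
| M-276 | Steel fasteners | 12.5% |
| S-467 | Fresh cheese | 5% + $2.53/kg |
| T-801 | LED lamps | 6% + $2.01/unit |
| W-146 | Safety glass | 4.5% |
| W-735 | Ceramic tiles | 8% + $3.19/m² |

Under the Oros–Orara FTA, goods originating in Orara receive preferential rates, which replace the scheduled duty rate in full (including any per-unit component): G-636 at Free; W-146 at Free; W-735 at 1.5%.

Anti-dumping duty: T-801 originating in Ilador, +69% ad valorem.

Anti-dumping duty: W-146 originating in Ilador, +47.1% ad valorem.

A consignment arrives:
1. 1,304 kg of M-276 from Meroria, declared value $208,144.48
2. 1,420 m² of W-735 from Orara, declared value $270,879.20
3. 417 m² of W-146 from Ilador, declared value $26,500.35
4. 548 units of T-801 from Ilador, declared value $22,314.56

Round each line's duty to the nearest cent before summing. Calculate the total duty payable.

Line 1 (M-276, Meroria, 1,304 kg, $208,144.48):
Base rate for M-276 is 12.5%.
Duty = $208,144.48 × 12.5% = $26,018.06.
Line 2 (W-735, Orara, 1,420 m², $270,879.20):
Base rate for W-735 is 8% + $3.19/m².
Origin Orara qualifies under the Oros–Orara agreement and W-735 is covered: preferential rate 1.5% applies instead.
Duty = $270,879.20 × 1.5% = $4,063.19.
Line 3 (W-146, Ilador, 417 m², $26,500.35):
Base rate for W-146 is 4.5%.
W-146 has an FTA preferential rate, but origin Ilador is not Orara; base rate stands.
Additional duty on W-146 from Ilador: +47.1%. Applied ad valorem rate: 4.5% + 47.1% = 51.6%.
Duty = $26,500.35 × 51.6% = $13,674.18.
Line 4 (T-801, Ilador, 548 units, $22,314.56):
Base rate for T-801 is 6% + $2.01/unit.
Additional duty on T-801 from Ilador: +69%. Applied ad valorem rate: 6% + 69% = 75%.
Duty = $22,314.56 × 75% + 548 × $2.01 = $17,837.40.
Total = $26,018.06 + $4,063.19 + $13,674.18 + $17,837.40 = $61,592.83.

$61,592.83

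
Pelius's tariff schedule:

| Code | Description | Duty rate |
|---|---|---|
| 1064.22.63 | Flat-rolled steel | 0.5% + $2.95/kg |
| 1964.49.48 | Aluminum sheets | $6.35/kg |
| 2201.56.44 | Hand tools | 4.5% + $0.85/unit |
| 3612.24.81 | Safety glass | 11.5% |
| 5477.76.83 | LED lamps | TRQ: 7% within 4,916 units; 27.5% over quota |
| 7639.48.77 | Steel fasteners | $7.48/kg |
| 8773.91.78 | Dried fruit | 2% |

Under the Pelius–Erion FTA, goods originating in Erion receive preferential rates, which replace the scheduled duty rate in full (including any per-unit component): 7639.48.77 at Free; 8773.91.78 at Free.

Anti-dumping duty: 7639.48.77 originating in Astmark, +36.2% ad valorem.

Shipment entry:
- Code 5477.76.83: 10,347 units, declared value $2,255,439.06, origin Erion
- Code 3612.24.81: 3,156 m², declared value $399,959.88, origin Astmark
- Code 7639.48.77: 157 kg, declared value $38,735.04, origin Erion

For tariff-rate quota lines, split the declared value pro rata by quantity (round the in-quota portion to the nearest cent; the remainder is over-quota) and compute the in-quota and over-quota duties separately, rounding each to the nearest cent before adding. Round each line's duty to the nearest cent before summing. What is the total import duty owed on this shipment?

Line 1 (5477.76.83, Erion, 10,347 units, $2,255,439.06):
Code 5477.76.83 is under a tariff-rate quota (threshold 4,916 units). In-quota: 4,916 units at 7%; over-quota: 5,431 units at 27.5%.
Pro-rata value split: in-quota = $2,255,439.06 × 4,916/10,347 = $1,071,589.68; over-quota = $2,255,439.06 − $1,071,589.68 = $1,183,849.38.
In-quota duty = $1,071,589.68 × 7% = $75,011.28. Over-quota duty = $1,183,849.38 × 27.5% = $325,558.58.
Line duty = $75,011.28 + $325,558.58 = $400,569.86.
Line 2 (3612.24.81, Astmark, 3,156 m², $399,959.88):
Base rate for 3612.24.81 is 11.5%.
Duty = $399,959.88 × 11.5% = $45,995.39.
Line 3 (7639.48.77, Erion, 157 kg, $38,735.04):
Base rate for 7639.48.77 is $7.48/kg.
Origin Erion qualifies under the Pelius–Erion agreement and 7639.48.77 is covered: preferential rate Free applies instead.
The additional-duty order on 7639.48.77 targets Astmark, not Erion; it does not apply.
Duty = $38,735.04 × 0% = $0.00.
Total = $400,569.86 + $45,995.39 + $0.00 = $446,565.25.

$446,565.25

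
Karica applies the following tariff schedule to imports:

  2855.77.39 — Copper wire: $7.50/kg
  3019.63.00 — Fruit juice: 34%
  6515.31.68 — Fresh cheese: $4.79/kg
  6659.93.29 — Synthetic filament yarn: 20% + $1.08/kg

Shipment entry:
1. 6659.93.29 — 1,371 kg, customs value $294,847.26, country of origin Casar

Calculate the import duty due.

Line 1 (6659.93.29, Casar, 1,371 kg, $294,847.26):
Base rate for 6659.93.29 is 20% + $1.08/kg.
Duty = $294,847.26 × 20% + 1,371 × $1.08 = $60,450.13.

$60,450.13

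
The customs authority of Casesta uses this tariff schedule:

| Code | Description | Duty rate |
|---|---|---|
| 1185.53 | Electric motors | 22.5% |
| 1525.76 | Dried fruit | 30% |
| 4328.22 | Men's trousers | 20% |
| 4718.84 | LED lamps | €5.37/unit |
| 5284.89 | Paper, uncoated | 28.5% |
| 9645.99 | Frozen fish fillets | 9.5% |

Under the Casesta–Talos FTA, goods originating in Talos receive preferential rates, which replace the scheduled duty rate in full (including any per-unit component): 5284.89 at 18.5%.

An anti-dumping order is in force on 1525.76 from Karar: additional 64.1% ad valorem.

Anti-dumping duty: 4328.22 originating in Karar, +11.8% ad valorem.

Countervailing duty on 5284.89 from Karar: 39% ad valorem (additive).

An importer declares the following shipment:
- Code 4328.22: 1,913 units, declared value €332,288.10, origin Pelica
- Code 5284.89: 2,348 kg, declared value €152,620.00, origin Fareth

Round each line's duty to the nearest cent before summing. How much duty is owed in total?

€109,954.32

Line 1 (4328.22, Pelica, 1,913 units, €332,288.10):
Base rate for 4328.22 is 20%.
The additional-duty order on 4328.22 targets Karar, not Pelica; it does not apply.
Duty = €332,288.10 × 20% = €66,457.62.
Line 2 (5284.89, Fareth, 2,348 kg, €152,620.00):
Base rate for 5284.89 is 28.5%.
5284.89 has an FTA preferential rate, but origin Fareth is not Talos; base rate stands.
The additional-duty order on 5284.89 targets Karar, not Fareth; it does not apply.
Duty = €152,620.00 × 28.5% = €43,496.70.
Total = €66,457.62 + €43,496.70 = €109,954.32.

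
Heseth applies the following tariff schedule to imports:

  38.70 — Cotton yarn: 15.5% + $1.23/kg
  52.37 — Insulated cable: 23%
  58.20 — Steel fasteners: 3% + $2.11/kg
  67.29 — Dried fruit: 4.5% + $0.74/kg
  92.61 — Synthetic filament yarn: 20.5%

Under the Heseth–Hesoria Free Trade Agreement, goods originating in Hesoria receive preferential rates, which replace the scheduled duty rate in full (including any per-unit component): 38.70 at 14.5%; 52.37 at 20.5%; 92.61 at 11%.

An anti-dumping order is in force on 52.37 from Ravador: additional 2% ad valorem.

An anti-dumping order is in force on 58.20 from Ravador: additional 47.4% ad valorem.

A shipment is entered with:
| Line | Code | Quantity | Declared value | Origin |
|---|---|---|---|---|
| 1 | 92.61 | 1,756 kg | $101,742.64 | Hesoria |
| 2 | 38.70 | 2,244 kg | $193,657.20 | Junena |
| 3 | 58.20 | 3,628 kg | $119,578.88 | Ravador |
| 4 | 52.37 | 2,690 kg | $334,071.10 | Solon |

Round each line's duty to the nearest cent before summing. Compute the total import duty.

$188,727.87

Line 1 (92.61, Hesoria, 1,756 kg, $101,742.64):
Base rate for 92.61 is 20.5%.
Origin Hesoria qualifies under the Heseth–Hesoria agreement and 92.61 is covered: preferential rate 11% applies instead.
Duty = $101,742.64 × 11% = $11,191.69.
Line 2 (38.70, Junena, 2,244 kg, $193,657.20):
Base rate for 38.70 is 15.5% + $1.23/kg.
38.70 has an FTA preferential rate, but origin Junena is not Hesoria; base rate stands.
Duty = $193,657.20 × 15.5% + 2,244 × $1.23 = $32,776.99.
Line 3 (58.20, Ravador, 3,628 kg, $119,578.88):
Base rate for 58.20 is 3% + $2.11/kg.
Additional duty on 58.20 from Ravador: +47.4%. Applied ad valorem rate: 3% + 47.4% = 50.4%.
Duty = $119,578.88 × 50.4% + 3,628 × $2.11 = $67,922.84.
Line 4 (52.37, Solon, 2,690 kg, $334,071.10):
Base rate for 52.37 is 23%.
52.37 has an FTA preferential rate, but origin Solon is not Hesoria; base rate stands.
The additional-duty order on 52.37 targets Ravador, not Solon; it does not apply.
Duty = $334,071.10 × 23% = $76,836.35.
Total = $11,191.69 + $32,776.99 + $67,922.84 + $76,836.35 = $188,727.87.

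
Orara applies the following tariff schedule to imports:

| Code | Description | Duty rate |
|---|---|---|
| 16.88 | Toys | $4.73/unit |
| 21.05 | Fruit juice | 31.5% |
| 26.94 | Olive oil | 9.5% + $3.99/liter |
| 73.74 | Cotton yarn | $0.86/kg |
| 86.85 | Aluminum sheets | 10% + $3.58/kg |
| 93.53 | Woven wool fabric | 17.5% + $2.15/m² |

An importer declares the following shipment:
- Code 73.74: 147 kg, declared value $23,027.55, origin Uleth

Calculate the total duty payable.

Line 1 (73.74, Uleth, 147 kg, $23,027.55):
Base rate for 73.74 is $0.86/kg.
Duty = 147 × $0.86 = $126.42.

$126.42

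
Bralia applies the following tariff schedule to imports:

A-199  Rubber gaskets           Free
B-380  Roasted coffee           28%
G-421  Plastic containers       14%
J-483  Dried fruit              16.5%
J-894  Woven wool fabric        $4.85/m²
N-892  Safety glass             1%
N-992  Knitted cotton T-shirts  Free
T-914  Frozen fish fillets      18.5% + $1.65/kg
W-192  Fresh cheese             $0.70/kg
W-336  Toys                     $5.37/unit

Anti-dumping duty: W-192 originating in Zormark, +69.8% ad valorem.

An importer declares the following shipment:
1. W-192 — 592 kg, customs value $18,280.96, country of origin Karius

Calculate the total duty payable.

$414.40

Line 1 (W-192, Karius, 592 kg, $18,280.96):
Base rate for W-192 is $0.70/kg.
The additional-duty order on W-192 targets Zormark, not Karius; it does not apply.
Duty = 592 × $0.70 = $414.40.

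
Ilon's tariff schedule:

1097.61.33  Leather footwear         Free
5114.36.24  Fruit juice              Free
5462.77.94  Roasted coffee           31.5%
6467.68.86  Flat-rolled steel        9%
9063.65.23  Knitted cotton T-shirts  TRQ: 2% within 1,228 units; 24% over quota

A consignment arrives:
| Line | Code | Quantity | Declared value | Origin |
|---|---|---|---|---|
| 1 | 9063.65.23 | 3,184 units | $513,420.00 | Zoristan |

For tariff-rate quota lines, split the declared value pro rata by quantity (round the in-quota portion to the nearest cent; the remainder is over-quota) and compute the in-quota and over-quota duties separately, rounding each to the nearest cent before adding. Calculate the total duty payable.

Line 1 (9063.65.23, Zoristan, 3,184 units, $513,420.00):
Code 9063.65.23 is under a tariff-rate quota (threshold 1,228 units). In-quota: 1,228 units at 2%; over-quota: 1,956 units at 24%.
Pro-rata value split: in-quota = $513,420.00 × 1,228/3,184 = $198,015.00; over-quota = $513,420.00 − $198,015.00 = $315,405.00.
In-quota duty = $198,015.00 × 2% = $3,960.30. Over-quota duty = $315,405.00 × 24% = $75,697.20.
Line duty = $3,960.30 + $75,697.20 = $79,657.50.

$79,657.50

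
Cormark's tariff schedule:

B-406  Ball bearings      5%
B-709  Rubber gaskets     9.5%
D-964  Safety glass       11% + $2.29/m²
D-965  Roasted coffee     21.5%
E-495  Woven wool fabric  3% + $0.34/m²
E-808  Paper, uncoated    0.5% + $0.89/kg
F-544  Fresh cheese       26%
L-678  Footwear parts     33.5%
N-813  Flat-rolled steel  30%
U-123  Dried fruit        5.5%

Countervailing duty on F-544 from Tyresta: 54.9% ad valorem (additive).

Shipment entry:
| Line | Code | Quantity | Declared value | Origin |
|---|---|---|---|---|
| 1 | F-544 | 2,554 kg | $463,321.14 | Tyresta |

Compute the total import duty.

$374,826.80

Line 1 (F-544, Tyresta, 2,554 kg, $463,321.14):
Base rate for F-544 is 26%.
Additional duty on F-544 from Tyresta: +54.9%. Applied ad valorem rate: 26% + 54.9% = 80.9%.
Duty = $463,321.14 × 80.9% = $374,826.80.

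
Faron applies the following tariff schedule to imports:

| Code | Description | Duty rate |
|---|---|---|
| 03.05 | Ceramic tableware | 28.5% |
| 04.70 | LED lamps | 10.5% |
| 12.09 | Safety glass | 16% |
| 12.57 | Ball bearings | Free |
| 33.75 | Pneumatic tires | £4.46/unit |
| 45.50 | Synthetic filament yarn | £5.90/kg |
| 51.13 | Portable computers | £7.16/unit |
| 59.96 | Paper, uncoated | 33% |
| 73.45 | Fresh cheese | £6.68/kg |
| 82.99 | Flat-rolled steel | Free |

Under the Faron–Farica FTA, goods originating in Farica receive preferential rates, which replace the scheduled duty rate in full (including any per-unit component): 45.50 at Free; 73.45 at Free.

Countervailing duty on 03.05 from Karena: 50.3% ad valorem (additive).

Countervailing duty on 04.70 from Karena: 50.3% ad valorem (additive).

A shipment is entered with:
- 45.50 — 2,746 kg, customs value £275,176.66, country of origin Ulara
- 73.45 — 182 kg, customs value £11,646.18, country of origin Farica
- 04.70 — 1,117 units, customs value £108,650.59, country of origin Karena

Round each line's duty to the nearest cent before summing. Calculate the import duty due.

£82,260.96

Line 1 (45.50, Ulara, 2,746 kg, £275,176.66):
Base rate for 45.50 is £5.90/kg.
45.50 has an FTA preferential rate, but origin Ulara is not Farica; base rate stands.
Duty = 2,746 × £5.90 = £16,201.40.
Line 2 (73.45, Farica, 182 kg, £11,646.18):
Base rate for 73.45 is £6.68/kg.
Origin Farica qualifies under the Faron–Farica agreement and 73.45 is covered: preferential rate Free applies instead.
Duty = £11,646.18 × 0% = £0.00.
Line 3 (04.70, Karena, 1,117 units, £108,650.59):
Base rate for 04.70 is 10.5%.
Additional duty on 04.70 from Karena: +50.3%. Applied ad valorem rate: 10.5% + 50.3% = 60.8%.
Duty = £108,650.59 × 60.8% = £66,059.56.
Total = £16,201.40 + £0.00 + £66,059.56 = £82,260.96.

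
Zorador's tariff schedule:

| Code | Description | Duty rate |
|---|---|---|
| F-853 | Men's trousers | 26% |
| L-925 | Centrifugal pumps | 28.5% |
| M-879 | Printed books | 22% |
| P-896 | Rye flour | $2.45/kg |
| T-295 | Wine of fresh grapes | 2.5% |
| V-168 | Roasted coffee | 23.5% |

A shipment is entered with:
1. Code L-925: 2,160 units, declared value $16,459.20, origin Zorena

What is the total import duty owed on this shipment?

$4,690.87

Line 1 (L-925, Zorena, 2,160 units, $16,459.20):
Base rate for L-925 is 28.5%.
Duty = $16,459.20 × 28.5% = $4,690.87.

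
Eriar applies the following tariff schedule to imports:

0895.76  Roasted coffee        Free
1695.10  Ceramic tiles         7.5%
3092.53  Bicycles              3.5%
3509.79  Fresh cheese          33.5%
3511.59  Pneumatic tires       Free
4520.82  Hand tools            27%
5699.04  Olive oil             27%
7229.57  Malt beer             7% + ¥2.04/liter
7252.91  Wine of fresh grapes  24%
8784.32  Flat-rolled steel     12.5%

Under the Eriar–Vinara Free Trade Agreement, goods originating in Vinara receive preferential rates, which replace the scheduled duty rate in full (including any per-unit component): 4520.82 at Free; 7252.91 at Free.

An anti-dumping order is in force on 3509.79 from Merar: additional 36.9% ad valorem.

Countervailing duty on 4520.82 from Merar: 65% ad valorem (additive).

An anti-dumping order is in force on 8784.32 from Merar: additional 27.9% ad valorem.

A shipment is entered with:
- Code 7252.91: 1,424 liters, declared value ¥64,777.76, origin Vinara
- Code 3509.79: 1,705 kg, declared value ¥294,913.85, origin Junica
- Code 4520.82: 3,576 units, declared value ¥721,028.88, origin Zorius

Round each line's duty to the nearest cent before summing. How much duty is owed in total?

Line 1 (7252.91, Vinara, 1,424 liters, ¥64,777.76):
Base rate for 7252.91 is 24%.
Origin Vinara qualifies under the Eriar–Vinara agreement and 7252.91 is covered: preferential rate Free applies instead.
Duty = ¥64,777.76 × 0% = ¥0.00.
Line 2 (3509.79, Junica, 1,705 kg, ¥294,913.85):
Base rate for 3509.79 is 33.5%.
The additional-duty order on 3509.79 targets Merar, not Junica; it does not apply.
Duty = ¥294,913.85 × 33.5% = ¥98,796.14.
Line 3 (4520.82, Zorius, 3,576 units, ¥721,028.88):
Base rate for 4520.82 is 27%.
4520.82 has an FTA preferential rate, but origin Zorius is not Vinara; base rate stands.
The additional-duty order on 4520.82 targets Merar, not Zorius; it does not apply.
Duty = ¥721,028.88 × 27% = ¥194,677.80.
Total = ¥0.00 + ¥98,796.14 + ¥194,677.80 = ¥293,473.94.

¥293,473.94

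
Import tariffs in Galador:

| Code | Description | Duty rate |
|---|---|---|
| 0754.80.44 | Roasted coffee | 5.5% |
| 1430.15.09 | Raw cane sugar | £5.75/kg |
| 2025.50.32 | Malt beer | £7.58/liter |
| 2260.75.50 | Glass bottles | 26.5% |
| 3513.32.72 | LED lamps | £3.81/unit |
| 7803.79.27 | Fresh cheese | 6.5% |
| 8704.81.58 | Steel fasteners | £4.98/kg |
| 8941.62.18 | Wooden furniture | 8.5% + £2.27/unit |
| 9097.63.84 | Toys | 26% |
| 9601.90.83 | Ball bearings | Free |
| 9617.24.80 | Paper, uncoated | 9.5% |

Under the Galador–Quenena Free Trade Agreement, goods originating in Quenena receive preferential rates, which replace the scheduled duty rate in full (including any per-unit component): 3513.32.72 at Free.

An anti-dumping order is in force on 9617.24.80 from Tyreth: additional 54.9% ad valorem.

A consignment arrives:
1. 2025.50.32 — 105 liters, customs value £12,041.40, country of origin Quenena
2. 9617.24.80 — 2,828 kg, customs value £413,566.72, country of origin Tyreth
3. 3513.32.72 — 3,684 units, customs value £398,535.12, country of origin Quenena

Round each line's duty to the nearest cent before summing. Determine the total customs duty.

Line 1 (2025.50.32, Quenena, 105 liters, £12,041.40):
Base rate for 2025.50.32 is £7.58/liter.
Origin Quenena is the FTA partner but 2025.50.32 is not on the preference list; base rate stands.
Duty = 105 × £7.58 = £795.90.
Line 2 (9617.24.80, Tyreth, 2,828 kg, £413,566.72):
Base rate for 9617.24.80 is 9.5%.
Additional duty on 9617.24.80 from Tyreth: +54.9%. Applied ad valorem rate: 9.5% + 54.9% = 64.4%.
Duty = £413,566.72 × 64.4% = £266,336.97.
Line 3 (3513.32.72, Quenena, 3,684 units, £398,535.12):
Base rate for 3513.32.72 is £3.81/unit.
Origin Quenena qualifies under the Galador–Quenena agreement and 3513.32.72 is covered: preferential rate Free applies instead.
Duty = £398,535.12 × 0% = £0.00.
Total = £795.90 + £266,336.97 + £0.00 = £267,132.87.

£267,132.87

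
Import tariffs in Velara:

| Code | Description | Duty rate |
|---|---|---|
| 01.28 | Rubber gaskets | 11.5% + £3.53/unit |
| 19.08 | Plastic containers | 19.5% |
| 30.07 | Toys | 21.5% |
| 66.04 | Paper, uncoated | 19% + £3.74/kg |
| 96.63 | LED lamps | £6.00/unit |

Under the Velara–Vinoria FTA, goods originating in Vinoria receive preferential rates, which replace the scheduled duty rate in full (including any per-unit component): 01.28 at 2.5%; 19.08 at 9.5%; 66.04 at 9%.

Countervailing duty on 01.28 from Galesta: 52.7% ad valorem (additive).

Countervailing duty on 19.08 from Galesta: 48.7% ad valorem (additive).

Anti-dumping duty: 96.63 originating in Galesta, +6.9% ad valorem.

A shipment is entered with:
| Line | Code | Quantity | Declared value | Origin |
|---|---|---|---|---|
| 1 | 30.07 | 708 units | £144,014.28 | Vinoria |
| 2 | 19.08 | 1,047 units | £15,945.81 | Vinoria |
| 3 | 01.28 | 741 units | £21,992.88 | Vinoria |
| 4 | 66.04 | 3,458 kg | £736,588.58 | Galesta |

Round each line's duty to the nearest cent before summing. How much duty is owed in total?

£185,912.49

Line 1 (30.07, Vinoria, 708 units, £144,014.28):
Base rate for 30.07 is 21.5%.
Origin Vinoria is the FTA partner but 30.07 is not on the preference list; base rate stands.
Duty = £144,014.28 × 21.5% = £30,963.07.
Line 2 (19.08, Vinoria, 1,047 units, £15,945.81):
Base rate for 19.08 is 19.5%.
Origin Vinoria qualifies under the Velara–Vinoria agreement and 19.08 is covered: preferential rate 9.5% applies instead.
The additional-duty order on 19.08 targets Galesta, not Vinoria; it does not apply.
Duty = £15,945.81 × 9.5% = £1,514.85.
Line 3 (01.28, Vinoria, 741 units, £21,992.88):
Base rate for 01.28 is 11.5% + £3.53/unit.
Origin Vinoria qualifies under the Velara–Vinoria agreement and 01.28 is covered: preferential rate 2.5% applies instead.
The additional-duty order on 01.28 targets Galesta, not Vinoria; it does not apply.
Duty = £21,992.88 × 2.5% = £549.82.
Line 4 (66.04, Galesta, 3,458 kg, £736,588.58):
Base rate for 66.04 is 19% + £3.74/kg.
66.04 has an FTA preferential rate, but origin Galesta is not Vinoria; base rate stands.
Duty = £736,588.58 × 19% + 3,458 × £3.74 = £152,884.75.
Total = £30,963.07 + £1,514.85 + £549.82 + £152,884.75 = £185,912.49.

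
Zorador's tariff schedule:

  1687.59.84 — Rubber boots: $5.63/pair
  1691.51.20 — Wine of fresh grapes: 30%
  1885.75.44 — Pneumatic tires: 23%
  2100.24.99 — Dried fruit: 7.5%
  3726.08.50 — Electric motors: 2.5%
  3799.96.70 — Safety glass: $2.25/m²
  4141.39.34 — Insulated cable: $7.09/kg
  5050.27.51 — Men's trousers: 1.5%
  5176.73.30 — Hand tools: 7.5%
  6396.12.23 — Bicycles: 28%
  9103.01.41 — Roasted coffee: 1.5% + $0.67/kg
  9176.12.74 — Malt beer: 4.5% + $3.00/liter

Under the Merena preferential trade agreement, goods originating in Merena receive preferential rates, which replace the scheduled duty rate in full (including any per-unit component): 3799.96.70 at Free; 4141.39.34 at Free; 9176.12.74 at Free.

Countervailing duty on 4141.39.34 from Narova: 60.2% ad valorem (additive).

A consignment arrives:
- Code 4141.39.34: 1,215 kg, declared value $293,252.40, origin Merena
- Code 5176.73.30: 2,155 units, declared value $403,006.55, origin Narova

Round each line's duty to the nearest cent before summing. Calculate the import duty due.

$30,225.49

Line 1 (4141.39.34, Merena, 1,215 kg, $293,252.40):
Base rate for 4141.39.34 is $7.09/kg.
Origin Merena qualifies under the Zorador–Merena agreement and 4141.39.34 is covered: preferential rate Free applies instead.
The additional-duty order on 4141.39.34 targets Narova, not Merena; it does not apply.
Duty = $293,252.40 × 0% = $0.00.
Line 2 (5176.73.30, Narova, 2,155 units, $403,006.55):
Base rate for 5176.73.30 is 7.5%.
Duty = $403,006.55 × 7.5% = $30,225.49.
Total = $0.00 + $30,225.49 = $30,225.49.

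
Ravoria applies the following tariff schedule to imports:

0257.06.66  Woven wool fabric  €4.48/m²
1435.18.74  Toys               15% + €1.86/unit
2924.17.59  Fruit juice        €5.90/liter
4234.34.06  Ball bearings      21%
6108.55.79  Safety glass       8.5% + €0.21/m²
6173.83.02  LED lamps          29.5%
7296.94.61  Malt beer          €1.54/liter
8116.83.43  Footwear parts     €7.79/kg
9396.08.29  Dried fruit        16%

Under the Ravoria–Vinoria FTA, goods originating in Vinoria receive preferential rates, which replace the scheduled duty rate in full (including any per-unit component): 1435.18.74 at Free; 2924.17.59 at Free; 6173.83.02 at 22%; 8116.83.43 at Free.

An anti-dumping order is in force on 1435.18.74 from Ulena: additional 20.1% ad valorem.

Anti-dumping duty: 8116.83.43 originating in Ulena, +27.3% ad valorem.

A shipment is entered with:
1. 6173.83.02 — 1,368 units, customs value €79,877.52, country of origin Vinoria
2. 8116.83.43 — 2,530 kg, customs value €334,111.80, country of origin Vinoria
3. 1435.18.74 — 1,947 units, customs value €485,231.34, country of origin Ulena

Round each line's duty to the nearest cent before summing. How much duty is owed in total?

Line 1 (6173.83.02, Vinoria, 1,368 units, €79,877.52):
Base rate for 6173.83.02 is 29.5%.
Origin Vinoria qualifies under the Ravoria–Vinoria agreement and 6173.83.02 is covered: preferential rate 22% applies instead.
Duty = €79,877.52 × 22% = €17,573.05.
Line 2 (8116.83.43, Vinoria, 2,530 kg, €334,111.80):
Base rate for 8116.83.43 is €7.79/kg.
Origin Vinoria qualifies under the Ravoria–Vinoria agreement and 8116.83.43 is covered: preferential rate Free applies instead.
The additional-duty order on 8116.83.43 targets Ulena, not Vinoria; it does not apply.
Duty = €334,111.80 × 0% = €0.00.
Line 3 (1435.18.74, Ulena, 1,947 units, €485,231.34):
Base rate for 1435.18.74 is 15% + €1.86/unit.
1435.18.74 has an FTA preferential rate, but origin Ulena is not Vinoria; base rate stands.
Additional duty on 1435.18.74 from Ulena: +20.1%. Applied ad valorem rate: 15% + 20.1% = 35.1%.
Duty = €485,231.34 × 35.1% + 1,947 × €1.86 = €173,937.62.
Total = €17,573.05 + €0.00 + €173,937.62 = €191,510.67.

€191,510.67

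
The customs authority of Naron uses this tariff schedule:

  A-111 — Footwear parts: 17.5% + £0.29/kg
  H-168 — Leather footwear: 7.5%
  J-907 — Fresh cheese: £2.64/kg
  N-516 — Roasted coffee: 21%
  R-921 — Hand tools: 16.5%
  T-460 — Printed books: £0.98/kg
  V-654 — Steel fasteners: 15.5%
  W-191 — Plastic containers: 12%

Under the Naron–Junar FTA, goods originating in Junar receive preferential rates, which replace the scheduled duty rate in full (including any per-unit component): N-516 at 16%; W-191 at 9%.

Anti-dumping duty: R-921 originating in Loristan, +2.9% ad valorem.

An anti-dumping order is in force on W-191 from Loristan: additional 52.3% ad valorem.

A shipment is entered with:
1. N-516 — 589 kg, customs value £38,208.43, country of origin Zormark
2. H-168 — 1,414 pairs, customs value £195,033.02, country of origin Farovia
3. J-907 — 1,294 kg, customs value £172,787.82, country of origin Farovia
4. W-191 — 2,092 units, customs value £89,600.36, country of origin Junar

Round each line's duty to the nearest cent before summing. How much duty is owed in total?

Line 1 (N-516, Zormark, 589 kg, £38,208.43):
Base rate for N-516 is 21%.
N-516 has an FTA preferential rate, but origin Zormark is not Junar; base rate stands.
Duty = £38,208.43 × 21% = £8,023.77.
Line 2 (H-168, Farovia, 1,414 pairs, £195,033.02):
Base rate for H-168 is 7.5%.
Duty = £195,033.02 × 7.5% = £14,627.48.
Line 3 (J-907, Farovia, 1,294 kg, £172,787.82):
Base rate for J-907 is £2.64/kg.
Duty = 1,294 × £2.64 = £3,416.16.
Line 4 (W-191, Junar, 2,092 units, £89,600.36):
Base rate for W-191 is 12%.
Origin Junar qualifies under the Naron–Junar agreement and W-191 is covered: preferential rate 9% applies instead.
The additional-duty order on W-191 targets Loristan, not Junar; it does not apply.
Duty = £89,600.36 × 9% = £8,064.03.
Total = £8,023.77 + £14,627.48 + £3,416.16 + £8,064.03 = £34,131.44.

£34,131.44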